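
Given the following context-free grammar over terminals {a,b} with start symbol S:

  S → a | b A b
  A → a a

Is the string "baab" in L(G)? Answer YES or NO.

CNF form of G:
  S -> T1 X2 | a
  A -> T0 T0
  T0 -> a
  T1 -> b
  X2 -> A T1

CYK fill:
  [0..0]={T1}  "b"  orig:{}
  [1..1]={S,T0}  "a"  orig:{S}
  [2..2]={S,T0}  "a"  orig:{S}
  [3..3]={T1}  "b"  orig:{}
  [0..1]=∅  "ba"
  [1..2]={A}  "aa"
  [2..3]=∅  "ab"
  [0..2]=∅  "baa"
  [1..3]={X2}  "aab"  orig:{}
  [0..3]={S}  "baab"

S ∈ T[0,3] ⇒ YES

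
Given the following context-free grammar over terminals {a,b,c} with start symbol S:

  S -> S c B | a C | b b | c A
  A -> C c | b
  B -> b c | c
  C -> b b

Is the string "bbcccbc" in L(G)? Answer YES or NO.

CNF form of G:
  S -> S X3 | T0 A | T1 T1 | T2 C
  A -> C T0 | b
  B -> T1 T0 | c
  C -> T1 T1
  T0 -> c
  T1 -> b
  T2 -> a
  X3 -> T0 B

Fill CYK table bottom-up:
  [0..0]={A,T1}  "b"  orig:{A}
  [1..1]={A,T1}  "b"  orig:{A}
  [2..2]={B,T0}  "c"  orig:{B}
  [3..3]={B,T0}  "c"  orig:{B}
  [4..4]={B,T0}  "c"  orig:{B}
  [5..5]={A,T1}  "b"  orig:{A}
  [6..6]={B,T0}  "c"  orig:{B}
  [0..1]={C,S}  "bb"
  [1..2]={B}  "bc"
  [2..3]={X3}  "cc"  orig:{}
  [3..4]={X3}  "cc"  orig:{}
  [4..5]={S}  "cb"
  [5..6]={B}  "bc"
  [0..2]={A}  "bbc"
  [1..3]=∅  "bcc"
  [2..4]=∅  "ccc"
  [3..5]=∅  "ccb"
  [4..6]={X3}  "cbc"  orig:{}
  [0..3]={S}  "bbcc"
  [1..4]=∅  "bccc"
  [2..5]=∅  "cccb"
  [3..6]=∅  "ccbc"
  [0..4]=∅  "bbccc"
  [1..5]=∅  "bcccb"
  [2..6]=∅  "cccbc"
  [0..5]=∅  "bbcccb"
  [1..6]=∅  "bcccbc"
  [0..6]={S}  "bbcccbc"

S ∈ T[0,6] ⇒ YES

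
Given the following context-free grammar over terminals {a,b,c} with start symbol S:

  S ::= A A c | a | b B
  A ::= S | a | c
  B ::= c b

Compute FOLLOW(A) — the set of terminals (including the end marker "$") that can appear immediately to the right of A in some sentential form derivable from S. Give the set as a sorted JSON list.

Compute FIRST by fixpoint:
pass 1:
  A via A→a: +{a}
  A via A→c: +{c}
  B via B→c b: +{c}
  S via S→A A c: +{a,c}
  S via S→b B: +{b}
  FIRST[S]={a,b,c}  FIRST[A]={a,c}  FIRST[B]={c}
pass 2:
  A via A→S: +{b}
  FIRST[S]={a,b,c}  FIRST[A]={a,b,c}  FIRST[B]={c}
pass 3: done
  FIRST[S]={a,b,c}  FIRST[A]={a,b,c}  FIRST[B]={c}

FOLLOW iteration:
seed FOLLOW(S) with $
[1]
  S→A A c: FOLLOW(A) ⊇ FIRST(A) = {a,b,c}; new: +{a,b,c}
  S→b B: FOLLOW(B) ⊇ FOLLOW(S) ⊇ {$}; new: +{$}
  S: {$}  A: {a,b,c}  B: {$}
[2]
  A→S: FOLLOW(S) ⊇ FOLLOW(A) ⊇ {a,b,c}; new: +{a,b,c}
  S→b B: FOLLOW(B) ⊇ FOLLOW(S) ⊇ {$,a,b,c}; new: +{a,b,c}
  S: {$,a,b,c}  A: {a,b,c}  B: {$,a,b,c}
[3] — fixpoint
  S: {$,a,b,c}  A: {a,b,c}  B: {$,a,b,c}

FOLLOW(A) = ["a", "b", "c"]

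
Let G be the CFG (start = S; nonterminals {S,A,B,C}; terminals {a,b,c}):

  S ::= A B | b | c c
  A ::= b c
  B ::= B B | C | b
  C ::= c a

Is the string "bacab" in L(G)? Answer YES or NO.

CNF form of G:
  S -> A B | T1 T1 | b
  A -> T0 T1
  B -> B B | T1 T2 | b
  C -> T1 T2
  T0 -> b
  T1 -> c
  T2 -> a

CYK fill:
  T[0,0] 'b' = {B,S,T0}  orig:{B,S}
  T[1,1] 'a' = {T2}  orig:{}
  T[2,2] 'c' = {T1}  orig:{}
  T[3,3] 'a' = {T2}  orig:{}
  T[4,4] 'b' = {B,S,T0}  orig:{B,S}
  T[0,1] 'ba' = ∅
  T[1,2] 'ac' = ∅
  T[2,3] 'ca' = {B,C}
  T[3,4] 'ab' = ∅
  T[0,2] 'bac' = ∅
  T[1,3] 'aca' = ∅
  T[2,4] 'cab' = {B}
  T[0,3] 'baca' = ∅
  T[1,4] 'acab' = ∅
  T[0,4] 'bacab' = ∅

S ∉ T[0,4] ⇒ NO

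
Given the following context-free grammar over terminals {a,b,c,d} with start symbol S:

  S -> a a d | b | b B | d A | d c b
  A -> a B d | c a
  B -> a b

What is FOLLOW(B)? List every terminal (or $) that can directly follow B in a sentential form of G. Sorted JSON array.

FIRST iteration:
iter 1:
  A via A→a B d: +{a}
  A via A→c a: +{c}
  B via B→a b: +{a}
  S via S→a a d: +{a}
  S via S→b: +{b}
  S via S→d A: +{d}
  S: {a,b,d}  A: {a,c}  B: {a}
iter 2: done
  S: {a,b,d}  A: {a,c}  B: {a}

FOLLOW iteration:
FOLLOW(S) := {$}
pass 1:
  A→a B d: FOLLOW(B) ⊇ FIRST(d) = {d}; new: +{d}
  S→b B: FOLLOW(B) ⊇ FOLLOW(S) ⊇ {$}; new: +{$}
  S→d A: FOLLOW(A) ⊇ FOLLOW(S) ⊇ {$}; new: +{$}
  FOLLOW[S]={$}  FOLLOW[A]={$}  FOLLOW[B]={$,d}
pass 2: (stable)
  FOLLOW[S]={$}  FOLLOW[A]={$}  FOLLOW[B]={$,d}

FOLLOW(B) = ["$", "d"]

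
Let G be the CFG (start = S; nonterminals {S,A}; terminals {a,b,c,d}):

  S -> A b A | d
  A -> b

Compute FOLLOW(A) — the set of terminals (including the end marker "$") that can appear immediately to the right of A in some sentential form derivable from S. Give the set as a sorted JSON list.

FIRST iteration:
[1]
  A via A→b: +{b}
  S via S→A b A: +{b}
  S via S→d: +{d}
  FIRST[S]={b,d}  FIRST[A]={b}
[2] (stable)
  FIRST[S]={b,d}  FIRST[A]={b}

FOLLOW sets:
seed FOLLOW(S) with $
[1]
  S→A b A: FOLLOW(A) ⊇ FIRST(b) = {b}; new: +{b}
  S→A b A: FOLLOW(A) ⊇ FOLLOW(S) ⊇ {$}; new: +{$}
  FOLLOW(S)={$}  FOLLOW(A)={$,b}
[2] (no change)
  FOLLOW(S)={$}  FOLLOW(A)={$,b}

FOLLOW(A) = ["$", "b"]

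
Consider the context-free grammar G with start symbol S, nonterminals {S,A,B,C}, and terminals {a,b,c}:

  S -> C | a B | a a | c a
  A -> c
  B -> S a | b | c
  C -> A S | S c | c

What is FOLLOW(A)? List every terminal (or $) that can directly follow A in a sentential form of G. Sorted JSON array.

Compute FIRST by fixpoint:
iter 1:
  A via A→c: +{c}
  B via B→b: +{b}
  B via B→c: +{c}
  C via C→A S: +{c}
  S via S→C: +{c}
  S via S→a B: +{a}
  FIRST(S)={a,c}  FIRST(A)={c}  FIRST(B)={b,c}  FIRST(C)={c}
iter 2:
  B via B→S a: +{a}
  C via C→S c: +{a}
  FIRST(S)={a,c}  FIRST(A)={c}  FIRST(B)={a,b,c}  FIRST(C)={a,c}
iter 3: — fixpoint
  FIRST(S)={a,c}  FIRST(A)={c}  FIRST(B)={a,b,c}  FIRST(C)={a,c}

FOLLOW iteration:
seed FOLLOW(S) with $
round 1:
  B→S a: FOLLOW(S) ⊇ FIRST(a) = {a}; new: +{a}
  C→A S: FOLLOW(A) ⊇ FIRST(S) = {a,c}; new: +{a,c}
  C→S c: FOLLOW(S) ⊇ FIRST(c) = {c}; new: +{c}
  S→C: FOLLOW(C) ⊇ FOLLOW(S) ⊇ {$,a,c}; new: +{$,a,c}
  S→a B: FOLLOW(B) ⊇ FOLLOW(S) ⊇ {$,a,c}; new: +{$,a,c}
  FOLLOW[S]={$,a,c}  FOLLOW[A]={a,c}  FOLLOW[B]={$,a,c}  FOLLOW[C]={$,a,c}
round 2: (no change)
  FOLLOW[S]={$,a,c}  FOLLOW[A]={a,c}  FOLLOW[B]={$,a,c}  FOLLOW[C]={$,a,c}

FOLLOW(A) = ["a", "c"]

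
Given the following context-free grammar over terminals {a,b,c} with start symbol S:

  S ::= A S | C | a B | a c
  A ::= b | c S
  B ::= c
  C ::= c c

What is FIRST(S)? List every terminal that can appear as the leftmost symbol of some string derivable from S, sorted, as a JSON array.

FIRST sets, iterate to fixpoint:
round 1:
  A via A→b: +{b}
  A via A→c S: +{c}
  B via B→c: +{c}
  C via C→c c: +{c}
  S via S→A S: +{b,c}
  S via S→a B: +{a}
  FIRST(S)={a,b,c}  FIRST(A)={b,c}  FIRST(B)={c}  FIRST(C)={c}
round 2: (stable)
  FIRST(S)={a,b,c}  FIRST(A)={b,c}  FIRST(B)={c}  FIRST(C)={c}

FIRST(S) = ["a", "b", "c"]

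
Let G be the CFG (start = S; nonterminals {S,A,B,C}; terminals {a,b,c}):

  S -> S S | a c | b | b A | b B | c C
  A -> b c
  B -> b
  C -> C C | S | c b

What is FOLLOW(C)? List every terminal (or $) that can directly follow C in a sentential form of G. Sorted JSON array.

FIRST sets, iterate to fixpoint:
[1]
  A via A→b c: +{b}
  B via B→b: +{b}
  C via C→c b: +{c}
  S via S→a c: +{a}
  S via S→b: +{b}
  S via S→c C: +{c}
  FIRST(S)={a,b,c}  FIRST(A)={b}  FIRST(B)={b}  FIRST(C)={c}
[2]
  C via C→S: +{a,b}
  FIRST(S)={a,b,c}  FIRST(A)={b}  FIRST(B)={b}  FIRST(C)={a,b,c}
[3] (stable)
  FIRST(S)={a,b,c}  FIRST(A)={b}  FIRST(B)={b}  FIRST(C)={a,b,c}

FOLLOW sets:
seed FOLLOW(S) with $
iter 1:
  C→C C: FOLLOW(C) ⊇ FIRST(C) = {a,b,c}; new: +{a,b,c}
  C→S: FOLLOW(S) ⊇ FOLLOW(C) ⊇ {a,b,c}; new: +{a,b,c}
  S→b A: FOLLOW(A) ⊇ FOLLOW(S) ⊇ {$,a,b,c}; new: +{$,a,b,c}
  S→b B: FOLLOW(B) ⊇ FOLLOW(S) ⊇ {$,a,b,c}; new: +{$,a,b,c}
  S→c C: FOLLOW(C) ⊇ FOLLOW(S) ⊇ {$,a,b,c}; new: +{$}
  FOLLOW[S]={$,a,b,c}  FOLLOW[A]={$,a,b,c}  FOLLOW[B]={$,a,b,c}  FOLLOW[C]={$,a,b,c}
iter 2: done
  FOLLOW[S]={$,a,b,c}  FOLLOW[A]={$,a,b,c}  FOLLOW[B]={$,a,b,c}  FOLLOW[C]={$,a,b,c}

FOLLOW(C) = ["$", "a", "b", "c"]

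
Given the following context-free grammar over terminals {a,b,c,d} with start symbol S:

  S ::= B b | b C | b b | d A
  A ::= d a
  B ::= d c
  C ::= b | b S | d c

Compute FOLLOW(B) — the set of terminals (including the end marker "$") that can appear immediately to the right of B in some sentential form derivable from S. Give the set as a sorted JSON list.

FIRST sets, iterate to fixpoint:
round 1:
  A via A→d a: +{d}
  B via B→d c: +{d}
  C via C→b: +{b}
  C via C→d c: +{d}
  S via S→B b: +{d}
  S via S→b C: +{b}
  FIRST(S)={b,d}  FIRST(A)={d}  FIRST(B)={d}  FIRST(C)={b,d}
round 2: done
  FIRST(S)={b,d}  FIRST(A)={d}  FIRST(B)={d}  FIRST(C)={b,d}

Compute FOLLOW by fixpoint:
initialize: $ ∈ FOLLOW(S)
iter 1:
  S→B b: FOLLOW(B) ⊇ FIRST(b) = {b}; new: +{b}
  S→b C: FOLLOW(C) ⊇ FOLLOW(S) ⊇ {$}; new: +{$}
  S→d A: FOLLOW(A) ⊇ FOLLOW(S) ⊇ {$}; new: +{$}
  S: {$}  A: {$}  B: {b}  C: {$}
iter 2: (no change)
  S: {$}  A: {$}  B: {b}  C: {$}

FOLLOW(B) = ["b"]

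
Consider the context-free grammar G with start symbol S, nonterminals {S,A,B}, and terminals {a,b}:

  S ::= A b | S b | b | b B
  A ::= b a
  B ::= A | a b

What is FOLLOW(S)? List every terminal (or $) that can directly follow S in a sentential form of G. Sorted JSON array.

FIRST sets, iterate to fixpoint:
[1]
  A via A→b a: +{b}
  B via B→A: +{b}
  B via B→a b: +{a}
  S via S→A b: +{b}
  FIRST[S]={b}  FIRST[A]={b}  FIRST[B]={a,b}
[2] (no change)
  FIRST[S]={b}  FIRST[A]={b}  FIRST[B]={a,b}

Compute FOLLOW by fixpoint:
initialize: $ ∈ FOLLOW(S)
round 1:
  S→A b: FOLLOW(A) ⊇ FIRST(b) = {b}; new: +{b}
  S→S b: FOLLOW(S) ⊇ FIRST(b) = {b}; new: +{b}
  S→b B: FOLLOW(B) ⊇ FOLLOW(S) ⊇ {$,b}; new: +{$,b}
  S: {$,b}  A: {b}  B: {$,b}
round 2:
  B→A: FOLLOW(A) ⊇ FOLLOW(B) ⊇ {$,b}; new: +{$}
  S: {$,b}  A: {$,b}  B: {$,b}
round 3: done
  S: {$,b}  A: {$,b}  B: {$,b}

FOLLOW(S) = ["$", "b"]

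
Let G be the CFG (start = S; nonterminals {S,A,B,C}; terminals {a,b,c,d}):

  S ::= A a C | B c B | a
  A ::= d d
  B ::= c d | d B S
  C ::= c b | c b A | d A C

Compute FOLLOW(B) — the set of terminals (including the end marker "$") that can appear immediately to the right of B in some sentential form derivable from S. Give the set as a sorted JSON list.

FIRST sets, iterate to fixpoint:
round 1:
  A via A→d d: +{d}
  B via B→c d: +{c}
  B via B→d B S: +{d}
  C via C→c b: +{c}
  C via C→d A C: +{d}
  S via S→A a C: +{d}
  S via S→B c B: +{c}
  S via S→a: +{a}
  FIRST[S]={a,c,d}  FIRST[A]={d}  FIRST[B]={c,d}  FIRST[C]={c,d}
round 2: (stable)
  FIRST[S]={a,c,d}  FIRST[A]={d}  FIRST[B]={c,d}  FIRST[C]={c,d}

Compute FOLLOW by fixpoint:
FOLLOW(S) := {$}
iter 1:
  B→d B S: FOLLOW(B) ⊇ FIRST(S) = {a,c,d}; new: +{a,c,d}
  B→d B S: FOLLOW(S) ⊇ FOLLOW(B) ⊇ {a,c,d}; new: +{a,c,d}
  C→d A C: FOLLOW(A) ⊇ FIRST(C) = {c,d}; new: +{c,d}
  S→A a C: FOLLOW(A) ⊇ FIRST(a) = {a}; new: +{a}
  S→A a C: FOLLOW(C) ⊇ FOLLOW(S) ⊇ {$,a,c,d}; new: +{$,a,c,d}
  S→B c B: FOLLOW(B) ⊇ FOLLOW(S) ⊇ {$,a,c,d}; new: +{$}
  S: {$,a,c,d}  A: {a,c,d}  B: {$,a,c,d}  C: {$,a,c,d}
iter 2:
  C→c b A: FOLLOW(A) ⊇ FOLLOW(C) ⊇ {$,a,c,d}; new: +{$}
  S: {$,a,c,d}  A: {$,a,c,d}  B: {$,a,c,d}  C: {$,a,c,d}
iter 3: done
  S: {$,a,c,d}  A: {$,a,c,d}  B: {$,a,c,d}  C: {$,a,c,d}

FOLLOW(B) = ["$", "a", "c", "d"]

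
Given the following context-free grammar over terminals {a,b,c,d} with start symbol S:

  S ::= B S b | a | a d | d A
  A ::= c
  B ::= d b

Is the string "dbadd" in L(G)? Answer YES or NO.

Convert to CNF:
  S -> B X3 | T0 A | T2 T0 | a
  A -> c
  B -> T0 T1
  T0 -> d
  T1 -> b
  T2 -> a
  X3 -> S T1

CYK table (by increasing span):
  T[0,0] 'd' = {T0}  orig:{}
  T[1,1] 'b' = {T1}  orig:{}
  T[2,2] 'a' = {S,T2}  orig:{S}
  T[3,3] 'd' = {T0}  orig:{}
  T[4,4] 'd' = {T0}  orig:{}
  T[0,1] 'db' = {B}
  T[1,2] 'ba' = ∅
  T[2,3] 'ad' = {S}
  T[3,4] 'dd' = ∅
  T[0,2] 'dba' = ∅
  T[1,3] 'bad' = ∅
  T[2,4] 'add' = ∅
  T[0,3] 'dbad' = ∅
  T[1,4] 'badd' = ∅
  T[0,4] 'dbadd' = ∅

S ∉ T[0,4] ⇒ NO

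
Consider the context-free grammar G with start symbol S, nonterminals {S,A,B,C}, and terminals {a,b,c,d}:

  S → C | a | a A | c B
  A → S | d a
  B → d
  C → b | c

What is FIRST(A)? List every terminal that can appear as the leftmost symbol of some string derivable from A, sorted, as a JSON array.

FIRST sets, iterate to fixpoint:
iter 1:
  A via A→d a: +{d}
  B via B→d: +{d}
  C via C→b: +{b}
  C via C→c: +{c}
  S via S→C: +{b,c}
  S via S→a: +{a}
  S: {a,b,c}  A: {d}  B: {d}  C: {b,c}
iter 2:
  A via A→S: +{a,b,c}
  S: {a,b,c}  A: {a,b,c,d}  B: {d}  C: {b,c}
iter 3: — fixpoint
  S: {a,b,c}  A: {a,b,c,d}  B: {d}  C: {b,c}

FIRST(A) = ["a", "b", "c", "d"]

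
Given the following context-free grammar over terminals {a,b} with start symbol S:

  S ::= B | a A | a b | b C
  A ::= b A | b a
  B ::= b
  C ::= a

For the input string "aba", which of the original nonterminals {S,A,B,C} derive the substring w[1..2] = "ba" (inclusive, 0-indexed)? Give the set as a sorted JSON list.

CNF form of G:
  S -> T0 C | T1 A | T1 T0 | b
  A -> T0 A | T0 T1
  B -> b
  C -> a
  T0 -> b
  T1 -> a

Fill CYK table bottom-up, restricted to cells inside w[1..2]:
  [1..1]={B,S,T0}  "b"  orig:{B,S}
  [2..2]={C,T1}  "a"  orig:{C}
  [1..2]={A,S}  "ba"

Original NTs in T[1,2] deriving "ba": ["A", "S"]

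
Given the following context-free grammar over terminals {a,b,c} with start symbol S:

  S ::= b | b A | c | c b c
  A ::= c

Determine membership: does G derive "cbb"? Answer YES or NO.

CNF form of G:
  S -> T0 A | T1 X2 | b | c
  A -> c
  T0 -> b
  T1 -> c
  X2 -> T0 T1

CYK table (by increasing span):
  T[0,0] 'c' = {A,S,T1}  orig:{A,S}
  T[1,1] 'b' = {S,T0}  orig:{S}
  T[2,2] 'b' = {S,T0}  orig:{S}
  T[0,1] 'cb' = ∅
  T[1,2] 'bb' = ∅
  T[0,2] 'cbb' = ∅

S ∉ T[0,2] ⇒ NO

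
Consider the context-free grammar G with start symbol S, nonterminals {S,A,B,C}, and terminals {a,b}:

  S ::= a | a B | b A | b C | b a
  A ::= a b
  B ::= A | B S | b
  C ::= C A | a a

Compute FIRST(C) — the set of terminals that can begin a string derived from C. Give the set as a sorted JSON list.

FIRST iteration:
iter 1:
  A via A→a b: +{a}
  B via B→A: +{a}
  B via B→b: +{b}
  C via C→a a: +{a}
  S via S→a: +{a}
  S via S→b A: +{b}
  FIRST[S]={a,b}  FIRST[A]={a}  FIRST[B]={a,b}  FIRST[C]={a}
iter 2: (no change)
  FIRST[S]={a,b}  FIRST[A]={a}  FIRST[B]={a,b}  FIRST[C]={a}

FIRST(C) = ["a"]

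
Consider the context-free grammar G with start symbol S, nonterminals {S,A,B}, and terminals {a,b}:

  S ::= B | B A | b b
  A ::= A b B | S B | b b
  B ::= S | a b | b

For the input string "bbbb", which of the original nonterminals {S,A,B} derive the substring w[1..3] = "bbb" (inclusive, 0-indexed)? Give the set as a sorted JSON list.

CNF form of G:
  S -> B A | T0 T0 | T1 T0 | b
  A -> A X2 | S B | T0 T0
  B -> B A | T0 T0 | T1 T0 | b
  T0 -> b
  T1 -> a
  X2 -> T0 B

CYK table (by increasing span) — only the sub-triangle for w[1..3]:
  cell(1,1) b: {B,S,T0}  orig:{B,S}
  cell(2,2) b: {B,S,T0}  orig:{B,S}
  cell(3,3) b: {B,S,T0}  orig:{B,S}
  cell(1,2) bb: {A,B,S,X2}  orig:{A,B,S}
  cell(2,3) bb: {A,B,S,X2}  orig:{A,B,S}
  cell(1,3) bbb: {A,B,S,X2}  orig:{A,B,S}

Original NTs in T[1,3] deriving "bbb": ["A", "B", "S"]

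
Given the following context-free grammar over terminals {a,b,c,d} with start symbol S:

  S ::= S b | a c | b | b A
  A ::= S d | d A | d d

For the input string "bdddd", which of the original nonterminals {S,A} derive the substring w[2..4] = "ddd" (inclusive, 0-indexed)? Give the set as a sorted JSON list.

Convert to CNF:
  S -> S T1 | T1 A | T2 T3 | b
  A -> S T0 | T0 A | T0 T0
  T0 -> d
  T1 -> b
  T2 -> a
  T3 -> c

CYK table (by increasing span) (cells [i..j] with 2 ≤ i ≤ j ≤ 4 only):
  T[2,2] 'd' = {T0}  orig:{}
  T[3,3] 'd' = {T0}  orig:{}
  T[4,4] 'd' = {T0}  orig:{}
  T[2,3] 'dd' = {A}
  T[3,4] 'dd' = {A}
  T[2,4] 'ddd' = {A}

Original NTs in T[2,4] deriving "ddd": ["A"]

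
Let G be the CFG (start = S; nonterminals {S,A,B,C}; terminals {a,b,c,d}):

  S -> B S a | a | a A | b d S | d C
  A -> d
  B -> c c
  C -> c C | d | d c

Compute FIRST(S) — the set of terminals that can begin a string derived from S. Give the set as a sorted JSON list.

Compute FIRST by fixpoint:
round 1:
  A via A→d: +{d}
  B via B→c c: +{c}
  C via C→c C: +{c}
  C via C→d: +{d}
  S via S→B S a: +{c}
  S via S→a: +{a}
  S via S→b d S: +{b}
  S via S→d C: +{d}
  S: {a,b,c,d}  A: {d}  B: {c}  C: {c,d}
round 2: — fixpoint
  S: {a,b,c,d}  A: {d}  B: {c}  C: {c,d}

FIRST(S) = ["a", "b", "c", "d"]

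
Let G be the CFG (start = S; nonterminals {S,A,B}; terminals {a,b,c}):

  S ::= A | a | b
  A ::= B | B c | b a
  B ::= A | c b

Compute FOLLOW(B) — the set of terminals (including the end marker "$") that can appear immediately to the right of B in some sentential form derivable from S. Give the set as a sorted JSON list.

Compute FIRST by fixpoint:
round 1:
  A via A→b a: +{b}
  B via B→A: +{b}
  B via B→c b: +{c}
  S via S→A: +{b}
  S via S→a: +{a}
  FIRST[S]={a,b}  FIRST[A]={b}  FIRST[B]={b,c}
round 2:
  A via A→B: +{c}
  S via S→A: +{c}
  FIRST[S]={a,b,c}  FIRST[A]={b,c}  FIRST[B]={b,c}
round 3: (stable)
  FIRST[S]={a,b,c}  FIRST[A]={b,c}  FIRST[B]={b,c}

FOLLOW sets:
FOLLOW(S) := {$}
[1]
  A→B c: FOLLOW(B) ⊇ FIRST(c) = {c}; new: +{c}
  B→A: FOLLOW(A) ⊇ FOLLOW(B) ⊇ {c}; new: +{c}
  S→A: FOLLOW(A) ⊇ FOLLOW(S) ⊇ {$}; new: +{$}
  S: {$}  A: {$,c}  B: {c}
[2]
  A→B: FOLLOW(B) ⊇ FOLLOW(A) ⊇ {$,c}; new: +{$}
  S: {$}  A: {$,c}  B: {$,c}
[3] (stable)
  S: {$}  A: {$,c}  B: {$,c}

FOLLOW(B) = ["$", "c"]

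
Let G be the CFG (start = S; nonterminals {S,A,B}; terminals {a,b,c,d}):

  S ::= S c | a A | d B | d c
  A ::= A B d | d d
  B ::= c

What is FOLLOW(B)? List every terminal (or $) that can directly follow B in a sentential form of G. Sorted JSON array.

Compute FIRST by fixpoint:
round 1:
  A via A→d d: +{d}
  B via B→c: +{c}
  S via S→a A: +{a}
  S via S→d B: +{d}
  FIRST(S)={a,d}  FIRST(A)={d}  FIRST(B)={c}
round 2: (stable)
  FIRST(S)={a,d}  FIRST(A)={d}  FIRST(B)={c}

FOLLOW sets:
FOLLOW(S) := {$}
[1]
  A→A B d: FOLLOW(A) ⊇ FIRST(B) = {c}; new: +{c}
  A→A B d: FOLLOW(B) ⊇ FIRST(d) = {d}; new: +{d}
  S→S c: FOLLOW(S) ⊇ FIRST(c) = {c}; new: +{c}
  S→a A: FOLLOW(A) ⊇ FOLLOW(S) ⊇ {$,c}; new: +{$}
  S→d B: FOLLOW(B) ⊇ FOLLOW(S) ⊇ {$,c}; new: +{$,c}
  S: {$,c}  A: {$,c}  B: {$,c,d}
[2] (no change)
  S: {$,c}  A: {$,c}  B: {$,c,d}

FOLLOW(B) = ["$", "c", "d"]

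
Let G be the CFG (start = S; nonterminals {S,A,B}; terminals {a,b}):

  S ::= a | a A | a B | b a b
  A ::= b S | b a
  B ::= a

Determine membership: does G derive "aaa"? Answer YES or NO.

Convert to CNF:
  S -> T0 X2 | T1 A | T1 B | a
  A -> T0 S | T0 T1
  B -> a
  T0 -> b
  T1 -> a
  X2 -> T1 T0

CYK fill:
  cell(0,0) a: {B,S,T1}  orig:{B,S}
  cell(1,1) a: {B,S,T1}  orig:{B,S}
  cell(2,2) a: {B,S,T1}  orig:{B,S}
  cell(0,1) aa: {S}
  cell(1,2) aa: {S}
  cell(0,2) aaa: ∅

S ∉ T[0,2] ⇒ NO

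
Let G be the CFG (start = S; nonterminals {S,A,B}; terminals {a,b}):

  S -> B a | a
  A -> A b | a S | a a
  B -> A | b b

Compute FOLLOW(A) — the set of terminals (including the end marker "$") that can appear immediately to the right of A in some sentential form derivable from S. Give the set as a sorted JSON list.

FIRST sets, iterate to fixpoint:
pass 1:
  A via A→a S: +{a}
  B via B→A: +{a}
  B via B→b b: +{b}
  S via S→B a: +{a,b}
  FIRST(S)={a,b}  FIRST(A)={a}  FIRST(B)={a,b}
pass 2: (no change)
  FIRST(S)={a,b}  FIRST(A)={a}  FIRST(B)={a,b}

Compute FOLLOW by fixpoint:
initialize: $ ∈ FOLLOW(S)
iter 1:
  A→A b: FOLLOW(A) ⊇ FIRST(b) = {b}; new: +{b}
  A→a S: FOLLOW(S) ⊇ FOLLOW(A) ⊇ {b}; new: +{b}
  S→B a: FOLLOW(B) ⊇ FIRST(a) = {a}; new: +{a}
  S: {$,b}  A: {b}  B: {a}
iter 2:
  B→A: FOLLOW(A) ⊇ FOLLOW(B) ⊇ {a}; new: +{a}
  S: {$,b}  A: {a,b}  B: {a}
iter 3:
  A→a S: FOLLOW(S) ⊇ FOLLOW(A) ⊇ {a,b}; new: +{a}
  S: {$,a,b}  A: {a,b}  B: {a}
iter 4: (no change)
  S: {$,a,b}  A: {a,b}  B: {a}

FOLLOW(A) = ["a", "b"]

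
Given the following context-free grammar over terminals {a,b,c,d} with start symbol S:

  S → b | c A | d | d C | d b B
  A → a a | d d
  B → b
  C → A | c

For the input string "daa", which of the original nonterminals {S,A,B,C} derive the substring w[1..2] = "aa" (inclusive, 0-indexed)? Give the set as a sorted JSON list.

Convert to CNF:
  S -> T1 C | T1 X4 | T2 A | b | d
  A -> T0 T0 | T1 T1
  B -> b
  C -> T0 T0 | T1 T1 | c
  T0 -> a
  T1 -> d
  T2 -> c
  T3 -> b
  X4 -> T3 B

CYK table (by increasing span) (cells [i..j] with 1 ≤ i ≤ j ≤ 2 only):
  T[1,1] 'a' = {T0}  orig:{}
  T[2,2] 'a' = {T0}  orig:{}
  T[1,2] 'aa' = {A,C}

Original NTs in T[1,2] deriving "aa": ["A", "C"]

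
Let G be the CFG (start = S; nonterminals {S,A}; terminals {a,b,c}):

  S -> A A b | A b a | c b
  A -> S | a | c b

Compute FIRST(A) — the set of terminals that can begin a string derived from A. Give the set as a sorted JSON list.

FIRST sets, iterate to fixpoint:
iter 1:
  A via A→a: +{a}
  A via A→c b: +{c}
  S via S→A A b: +{a,c}
  S: {a,c}  A: {a,c}
iter 2: done
  S: {a,c}  A: {a,c}

FIRST(A) = ["a", "c"]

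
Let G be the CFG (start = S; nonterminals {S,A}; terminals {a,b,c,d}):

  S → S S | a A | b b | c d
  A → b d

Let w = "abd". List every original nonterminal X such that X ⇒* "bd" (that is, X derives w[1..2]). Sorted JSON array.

Convert to CNF:
  S -> S S | T0 T0 | T2 A | T3 T1
  A -> T0 T1
  T0 -> b
  T1 -> d
  T2 -> a
  T3 -> c

CYK table (by increasing span) (cells [i..j] with 1 ≤ i ≤ j ≤ 2 only):
  T[1,1] 'b' = {T0}  orig:{}
  T[2,2] 'd' = {T1}  orig:{}
  T[1,2] 'bd' = {A}

Original NTs in T[1,2] deriving "bd": ["A"]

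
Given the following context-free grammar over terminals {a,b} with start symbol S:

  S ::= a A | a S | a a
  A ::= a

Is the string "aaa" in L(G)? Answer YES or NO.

Convert to CNF:
  S -> T0 A | T0 S | T0 T0
  A -> a
  T0 -> a

CYK table (by increasing span):
  [0..0]={A,T0}  "a"  orig:{A}
  [1..1]={A,T0}  "a"  orig:{A}
  [2..2]={A,T0}  "a"  orig:{A}
  [0..1]={S}  "aa"
  [1..2]={S}  "aa"
  [0..2]={S}  "aaa"

S ∈ T[0,2] ⇒ YES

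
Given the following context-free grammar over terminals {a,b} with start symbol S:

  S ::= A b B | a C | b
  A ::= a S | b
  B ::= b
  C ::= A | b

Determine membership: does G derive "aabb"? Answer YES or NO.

CNF form of G:
  S -> A X2 | T0 C | b
  A -> T0 S | b
  B -> b
  C -> T0 S | b
  T0 -> a
  T1 -> b
  X2 -> T1 B

CYK table (by increasing span):
  [0..0]={T0}  "a"  orig:{}
  [1..1]={T0}  "a"  orig:{}
  [2..2]={A,B,C,S,T1}  "b"  orig:{A,B,C,S}
  [3..3]={A,B,C,S,T1}  "b"  orig:{A,B,C,S}
  [0..1]=∅  "aa"
  [1..2]={A,C,S}  "ab"
  [2..3]={X2}  "bb"  orig:{}
  [0..2]={A,C,S}  "aab"
  [1..3]=∅  "abb"
  [0..3]=∅  "aabb"

S ∉ T[0,3] ⇒ NO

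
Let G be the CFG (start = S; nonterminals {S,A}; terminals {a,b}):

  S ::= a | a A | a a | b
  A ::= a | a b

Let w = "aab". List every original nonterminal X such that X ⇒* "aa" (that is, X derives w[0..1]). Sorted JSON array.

CNF form of G:
  S -> T0 A | T0 T0 | a | b
  A -> T0 T1 | a
  T0 -> a
  T1 -> b

CYK fill — only the sub-triangle for w[0..1]:
  [0..0]={A,S,T0}  "a"  orig:{A,S}
  [1..1]={A,S,T0}  "a"  orig:{A,S}
  [0..1]={S}  "aa"

Original NTs in T[0,1] deriving "aa": ["S"]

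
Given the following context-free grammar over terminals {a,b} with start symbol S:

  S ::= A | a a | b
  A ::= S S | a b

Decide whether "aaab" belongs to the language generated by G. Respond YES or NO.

CNF form of G:
  S -> S S | T0 T0 | T0 T1 | b
  A -> S S | T0 T1
  T0 -> a
  T1 -> b

Fill CYK table bottom-up:
  cell(0,0) a: {T0}  orig:{}
  cell(1,1) a: {T0}  orig:{}
  cell(2,2) a: {T0}  orig:{}
  cell(3,3) b: {S,T1}  orig:{S}
  cell(0,1) aa: {S}
  cell(1,2) aa: {S}
  cell(2,3) ab: {A,S}
  cell(0,2) aaa: ∅
  cell(1,3) aab: {A,S}
  cell(0,3) aaab: {A,S}

S ∈ T[0,3] ⇒ YES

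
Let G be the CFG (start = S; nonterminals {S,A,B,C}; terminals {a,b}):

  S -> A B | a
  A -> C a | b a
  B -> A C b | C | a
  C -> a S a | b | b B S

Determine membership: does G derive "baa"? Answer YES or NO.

Convert to CNF:
  S -> A B | a
  A -> C T0 | T1 T0
  B -> A X2 | T0 X3 | T1 X4 | a | b
  C -> T0 X5 | T1 X6 | b
  T0 -> a
  T1 -> b
  X2 -> C T1
  X3 -> S T0
  X4 -> B S
  X5 -> S T0
  X6 -> B S

CYK fill:
  cell(0,0) b: {B,C,T1}  orig:{B,C}
  cell(1,1) a: {B,S,T0}  orig:{B,S}
  cell(2,2) a: {B,S,T0}  orig:{B,S}
  cell(0,1) ba: {A,X4,X6}  orig:{A}
  cell(1,2) aa: {X3,X4,X5,X6}  orig:{}
  cell(0,2) baa: {B,C,S}

S ∈ T[0,2] ⇒ YES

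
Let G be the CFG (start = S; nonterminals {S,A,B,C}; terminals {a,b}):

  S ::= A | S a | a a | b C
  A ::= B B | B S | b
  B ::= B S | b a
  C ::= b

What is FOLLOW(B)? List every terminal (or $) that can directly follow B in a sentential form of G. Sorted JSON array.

FIRST iteration:
[1]
  A via A→b: +{b}
  B via B→b a: +{b}
  C via C→b: +{b}
  S via S→A: +{b}
  S via S→a a: +{a}
  FIRST[S]={a,b}  FIRST[A]={b}  FIRST[B]={b}  FIRST[C]={b}
[2] done
  FIRST[S]={a,b}  FIRST[A]={b}  FIRST[B]={b}  FIRST[C]={b}

FOLLOW iteration:
FOLLOW(S) := {$}
round 1:
  A→B B: FOLLOW(B) ⊇ FIRST(B) = {b}; new: +{b}
  A→B S: FOLLOW(B) ⊇ FIRST(S) = {a,b}; new: +{a}
  B→B S: FOLLOW(S) ⊇ FOLLOW(B) ⊇ {a,b}; new: +{a,b}
  S→A: FOLLOW(A) ⊇ FOLLOW(S) ⊇ {$,a,b}; new: +{$,a,b}
  S→b C: FOLLOW(C) ⊇ FOLLOW(S) ⊇ {$,a,b}; new: +{$,a,b}
  S: {$,a,b}  A: {$,a,b}  B: {a,b}  C: {$,a,b}
round 2:
  A→B B: FOLLOW(B) ⊇ FOLLOW(A) ⊇ {$,a,b}; new: +{$}
  S: {$,a,b}  A: {$,a,b}  B: {$,a,b}  C: {$,a,b}
round 3: (stable)
  S: {$,a,b}  A: {$,a,b}  B: {$,a,b}  C: {$,a,b}

FOLLOW(B) = ["$", "a", "b"]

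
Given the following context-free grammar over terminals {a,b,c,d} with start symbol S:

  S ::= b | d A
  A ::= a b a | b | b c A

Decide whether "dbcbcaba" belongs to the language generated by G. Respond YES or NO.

Convert to CNF:
  S -> T3 A | b
  A -> T0 X4 | T1 X5 | b
  T0 -> a
  T1 -> b
  T2 -> c
  T3 -> d
  X4 -> T1 T0
  X5 -> T2 A

CYK fill:
  T[0,0] 'd' = {T3}  orig:{}
  T[1,1] 'b' = {A,S,T1}  orig:{A,S}
  T[2,2] 'c' = {T2}  orig:{}
  T[3,3] 'b' = {A,S,T1}  orig:{A,S}
  T[4,4] 'c' = {T2}  orig:{}
  T[5,5] 'a' = {T0}  orig:{}
  T[6,6] 'b' = {A,S,T1}  orig:{A,S}
  T[7,7] 'a' = {T0}  orig:{}
  T[0,1] 'db' = {S}
  T[1,2] 'bc' = ∅
  T[2,3] 'cb' = {X5}  orig:{}
  T[3,4] 'bc' = ∅
  T[4,5] 'ca' = ∅
  T[5,6] 'ab' = ∅
  T[6,7] 'ba' = {X4}  orig:{}
  T[0,2] 'dbc' = ∅
  T[1,3] 'bcb' = {A}
  T[2,4] 'cbc' = ∅
  T[3,5] 'bca' = ∅
  T[4,6] 'cab' = ∅
  T[5,7] 'aba' = {A}
  T[0,3] 'dbcb' = {S}
  T[1,4] 'bcbc' = ∅
  T[2,5] 'cbca' = ∅
  T[3,6] 'bcab' = ∅
  T[4,7] 'caba' = {X5}  orig:{}
  T[0,4] 'dbcbc' = ∅
  T[1,5] 'bcbca' = ∅
  T[2,6] 'cbcab' = ∅
  T[3,7] 'bcaba' = {A}
  T[0,5] 'dbcbca' = ∅
  T[1,6] 'bcbcab' = ∅
  T[2,7] 'cbcaba' = {X5}  orig:{}
  T[0,6] 'dbcbcab' = ∅
  T[1,7] 'bcbcaba' = {A}
  T[0,7] 'dbcbcaba' = {S}

S ∈ T[0,7] ⇒ YES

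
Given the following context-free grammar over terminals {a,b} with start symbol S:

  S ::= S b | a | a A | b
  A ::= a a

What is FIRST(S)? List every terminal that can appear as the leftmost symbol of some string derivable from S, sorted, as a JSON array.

FIRST sets, iterate to fixpoint:
[1]
  A via A→a a: +{a}
  S via S→a: +{a}
  S via S→b: +{b}
  FIRST[S]={a,b}  FIRST[A]={a}
[2] — fixpoint
  FIRST[S]={a,b}  FIRST[A]={a}

FIRST(S) = ["a", "b"]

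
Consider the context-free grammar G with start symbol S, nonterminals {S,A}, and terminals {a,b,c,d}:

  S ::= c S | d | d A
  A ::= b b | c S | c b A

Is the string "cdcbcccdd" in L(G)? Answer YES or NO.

CNF form of G:
  S -> T1 S | T2 A | d
  A -> T0 T0 | T1 S | T1 X3
  T0 -> b
  T1 -> c
  T2 -> d
  X3 -> T0 A

CYK fill:
  cell(0,0) c: {T1}  orig:{}
  cell(1,1) d: {S,T2}  orig:{S}
  cell(2,2) c: {T1}  orig:{}
  cell(3,3) b: {T0}  orig:{}
  cell(4,4) c: {T1}  orig:{}
  cell(5,5) c: {T1}  orig:{}
  cell(6,6) c: {T1}  orig:{}
  cell(7,7) d: {S,T2}  orig:{S}
  cell(8,8) d: {S,T2}  orig:{S}
  cell(0,1) cd: {A,S}
  cell(1,2) dc: ∅
  cell(2,3) cb: ∅
  cell(3,4) bc: ∅
  cell(4,5) cc: ∅
  cell(5,6) cc: ∅
  cell(6,7) cd: {A,S}
  cell(7,8) dd: ∅
  cell(0,2) cdc: ∅
  cell(1,3) dcb: ∅
  cell(2,4) cbc: ∅
  cell(3,5) bcc: ∅
  cell(4,6) ccc: ∅
  cell(5,7) ccd: {A,S}
  cell(6,8) cdd: ∅
  cell(0,3) cdcb: ∅
  cell(1,4) dcbc: ∅
  cell(2,5) cbcc: ∅
  cell(3,6) bccc: ∅
  cell(4,7) cccd: {A,S}
  cell(5,8) ccdd: ∅
  cell(0,4) cdcbc: ∅
  cell(1,5) dcbcc: ∅
  cell(2,6) cbccc: ∅
  cell(3,7) bcccd: {X3}  orig:{}
  cell(4,8) cccdd: ∅
  cell(0,5) cdcbcc: ∅
  cell(1,6) dcbccc: ∅
  cell(2,7) cbcccd: {A}
  cell(3,8) bcccdd: ∅
  cell(0,6) cdcbccc: ∅
  cell(1,7) dcbcccd: {S}
  cell(2,8) cbcccdd: ∅
  cell(0,7) cdcbcccd: {A,S}
  cell(1,8) dcbcccdd: ∅
  cell(0,8) cdcbcccdd: ∅

S ∉ T[0,8] ⇒ NO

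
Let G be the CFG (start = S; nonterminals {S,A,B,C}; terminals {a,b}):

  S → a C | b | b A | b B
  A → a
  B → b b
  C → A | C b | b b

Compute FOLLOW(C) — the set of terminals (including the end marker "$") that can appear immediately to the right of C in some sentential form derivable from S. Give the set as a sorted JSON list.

FIRST iteration:
iter 1:
  A via A→a: +{a}
  B via B→b b: +{b}
  C via C→A: +{a}
  C via C→b b: +{b}
  S via S→a C: +{a}
  S via S→b: +{b}
  FIRST(S)={a,b}  FIRST(A)={a}  FIRST(B)={b}  FIRST(C)={a,b}
iter 2: — fixpoint
  FIRST(S)={a,b}  FIRST(A)={a}  FIRST(B)={b}  FIRST(C)={a,b}

FOLLOW iteration:
initialize: $ ∈ FOLLOW(S)
iter 1:
  C→C b: FOLLOW(C) ⊇ FIRST(b) = {b}; new: +{b}
  S→a C: FOLLOW(C) ⊇ FOLLOW(S) ⊇ {$}; new: +{$}
  S→b A: FOLLOW(A) ⊇ FOLLOW(S) ⊇ {$}; new: +{$}
  S→b B: FOLLOW(B) ⊇ FOLLOW(S) ⊇ {$}; new: +{$}
  FOLLOW[S]={$}  FOLLOW[A]={$}  FOLLOW[B]={$}  FOLLOW[C]={$,b}
iter 2:
  C→A: FOLLOW(A) ⊇ FOLLOW(C) ⊇ {$,b}; new: +{b}
  FOLLOW[S]={$}  FOLLOW[A]={$,b}  FOLLOW[B]={$}  FOLLOW[C]={$,b}
iter 3: done
  FOLLOW[S]={$}  FOLLOW[A]={$,b}  FOLLOW[B]={$}  FOLLOW[C]={$,b}

FOLLOW(C) = ["$", "b"]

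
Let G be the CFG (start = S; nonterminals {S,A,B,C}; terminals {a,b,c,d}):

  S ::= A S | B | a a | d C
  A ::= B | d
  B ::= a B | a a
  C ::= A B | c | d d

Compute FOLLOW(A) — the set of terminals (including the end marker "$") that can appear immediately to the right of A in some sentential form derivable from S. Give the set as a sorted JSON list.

FIRST sets, iterate to fixpoint:
[1]
  A via A→d: +{d}
  B via B→a B: +{a}
  C via C→A B: +{d}
  C via C→c: +{c}
  S via S→A S: +{d}
  S via S→B: +{a}
  S: {a,d}  A: {d}  B: {a}  C: {c,d}
[2]
  A via A→B: +{a}
  C via C→A B: +{a}
  S: {a,d}  A: {a,d}  B: {a}  C: {a,c,d}
[3] (stable)
  S: {a,d}  A: {a,d}  B: {a}  C: {a,c,d}

FOLLOW iteration:
seed FOLLOW(S) with $
pass 1:
  C→A B: FOLLOW(A) ⊇ FIRST(B) = {a}; new: +{a}
  S→A S: FOLLOW(A) ⊇ FIRST(S) = {a,d}; new: +{d}
  S→B: FOLLOW(B) ⊇ FOLLOW(S) ⊇ {$}; new: +{$}
  S→d C: FOLLOW(C) ⊇ FOLLOW(S) ⊇ {$}; new: +{$}
  FOLLOW[S]={$}  FOLLOW[A]={a,d}  FOLLOW[B]={$}  FOLLOW[C]={$}
pass 2:
  A→B: FOLLOW(B) ⊇ FOLLOW(A) ⊇ {a,d}; new: +{a,d}
  FOLLOW[S]={$}  FOLLOW[A]={a,d}  FOLLOW[B]={$,a,d}  FOLLOW[C]={$}
pass 3: (stable)
  FOLLOW[S]={$}  FOLLOW[A]={a,d}  FOLLOW[B]={$,a,d}  FOLLOW[C]={$}

FOLLOW(A) = ["a", "d"]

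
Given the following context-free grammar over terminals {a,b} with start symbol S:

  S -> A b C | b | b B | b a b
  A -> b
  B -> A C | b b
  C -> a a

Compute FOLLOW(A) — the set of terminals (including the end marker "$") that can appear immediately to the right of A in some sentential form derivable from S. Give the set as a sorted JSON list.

Compute FIRST by fixpoint:
round 1:
  A via A→b: +{b}
  B via B→A C: +{b}
  C via C→a a: +{a}
  S via S→A b C: +{b}
  FIRST[S]={b}  FIRST[A]={b}  FIRST[B]={b}  FIRST[C]={a}
round 2: done
  FIRST[S]={b}  FIRST[A]={b}  FIRST[B]={b}  FIRST[C]={a}

FOLLOW sets:
seed FOLLOW(S) with $
pass 1:
  B→A C: FOLLOW(A) ⊇ FIRST(C) = {a}; new: +{a}
  S→A b C: FOLLOW(A) ⊇ FIRST(b) = {b}; new: +{b}
  S→A b C: FOLLOW(C) ⊇ FOLLOW(S) ⊇ {$}; new: +{$}
  S→b B: FOLLOW(B) ⊇ FOLLOW(S) ⊇ {$}; new: +{$}
  FOLLOW[S]={$}  FOLLOW[A]={a,b}  FOLLOW[B]={$}  FOLLOW[C]={$}
pass 2: — fixpoint
  FOLLOW[S]={$}  FOLLOW[A]={a,b}  FOLLOW[B]={$}  FOLLOW[C]={$}

FOLLOW(A) = ["a", "b"]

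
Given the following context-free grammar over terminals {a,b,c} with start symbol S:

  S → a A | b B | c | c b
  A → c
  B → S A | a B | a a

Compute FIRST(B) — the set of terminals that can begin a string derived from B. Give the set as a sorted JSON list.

FIRST iteration:
[1]
  A via A→c: +{c}
  B via B→a B: +{a}
  S via S→a A: +{a}
  S via S→b B: +{b}
  S via S→c: +{c}
  FIRST(S)={a,b,c}  FIRST(A)={c}  FIRST(B)={a}
[2]
  B via B→S A: +{b,c}
  FIRST(S)={a,b,c}  FIRST(A)={c}  FIRST(B)={a,b,c}
[3] done
  FIRST(S)={a,b,c}  FIRST(A)={c}  FIRST(B)={a,b,c}

FIRST(B) = ["a", "b", "c"]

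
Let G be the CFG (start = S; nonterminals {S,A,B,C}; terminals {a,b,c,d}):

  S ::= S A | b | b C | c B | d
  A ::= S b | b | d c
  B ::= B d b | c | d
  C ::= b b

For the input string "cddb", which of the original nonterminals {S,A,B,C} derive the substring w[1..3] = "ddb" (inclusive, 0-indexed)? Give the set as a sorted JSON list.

Convert to CNF:
  S -> S A | T0 C | T2 B | b | d
  A -> S T0 | T1 T2 | b
  B -> B X3 | c | d
  C -> T0 T0
  T0 -> b
  T1 -> d
  T2 -> c
  X3 -> T1 T0

CYK fill (cells [i..j] with 1 ≤ i ≤ j ≤ 3 only):
  T[1,1] 'd' = {B,S,T1}  orig:{B,S}
  T[2,2] 'd' = {B,S,T1}  orig:{B,S}
  T[3,3] 'b' = {A,S,T0}  orig:{A,S}
  T[1,2] 'dd' = ∅
  T[2,3] 'db' = {A,S,X3}  orig:{A,S}
  T[1,3] 'ddb' = {B,S}

Original NTs in T[1,3] deriving "ddb": ["B", "S"]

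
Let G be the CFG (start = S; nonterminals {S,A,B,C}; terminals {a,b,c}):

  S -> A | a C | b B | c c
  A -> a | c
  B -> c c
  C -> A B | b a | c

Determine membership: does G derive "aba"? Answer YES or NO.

Convert to CNF:
  S -> T0 T0 | T1 B | T2 C | a | c
  A -> a | c
  B -> T0 T0
  C -> A B | T1 T2 | c
  T0 -> c
  T1 -> b
  T2 -> a

CYK table (by increasing span):
  cell(0,0) a: {A,S,T2}  orig:{A,S}
  cell(1,1) b: {T1}  orig:{}
  cell(2,2) a: {A,S,T2}  orig:{A,S}
  cell(0,1) ab: ∅
  cell(1,2) ba: {C}
  cell(0,2) aba: {S}

S ∈ T[0,2] ⇒ YES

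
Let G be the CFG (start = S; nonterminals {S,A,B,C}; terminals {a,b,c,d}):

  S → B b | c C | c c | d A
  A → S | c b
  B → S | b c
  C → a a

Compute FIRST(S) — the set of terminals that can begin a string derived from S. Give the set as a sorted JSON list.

FIRST sets, iterate to fixpoint:
round 1:
  A via A→c b: +{c}
  B via B→b c: +{b}
  C via C→a a: +{a}
  S via S→B b: +{b}
  S via S→c C: +{c}
  S via S→d A: +{d}
  FIRST[S]={b,c,d}  FIRST[A]={c}  FIRST[B]={b}  FIRST[C]={a}
round 2:
  A via A→S: +{b,d}
  B via B→S: +{c,d}
  FIRST[S]={b,c,d}  FIRST[A]={b,c,d}  FIRST[B]={b,c,d}  FIRST[C]={a}
round 3: (stable)
  FIRST[S]={b,c,d}  FIRST[A]={b,c,d}  FIRST[B]={b,c,d}  FIRST[C]={a}

FIRST(S) = ["b", "c", "d"]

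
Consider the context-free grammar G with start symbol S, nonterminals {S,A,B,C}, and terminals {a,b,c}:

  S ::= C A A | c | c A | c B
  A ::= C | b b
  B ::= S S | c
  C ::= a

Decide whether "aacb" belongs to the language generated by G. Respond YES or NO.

Convert to CNF:
  S -> C X2 | T1 A | T1 B | c
  A -> T0 T0 | a
  B -> S S | c
  C -> a
  T0 -> b
  T1 -> c
  X2 -> A A

CYK table (by increasing span):
  cell(0,0) a: {A,C}
  cell(1,1) a: {A,C}
  cell(2,2) c: {B,S,T1}  orig:{B,S}
  cell(3,3) b: {T0}  orig:{}
  cell(0,1) aa: {X2}  orig:{}
  cell(1,2) ac: ∅
  cell(2,3) cb: ∅
  cell(0,2) aac: ∅
  cell(1,3) acb: ∅
  cell(0,3) aacb: ∅

S ∉ T[0,3] ⇒ NO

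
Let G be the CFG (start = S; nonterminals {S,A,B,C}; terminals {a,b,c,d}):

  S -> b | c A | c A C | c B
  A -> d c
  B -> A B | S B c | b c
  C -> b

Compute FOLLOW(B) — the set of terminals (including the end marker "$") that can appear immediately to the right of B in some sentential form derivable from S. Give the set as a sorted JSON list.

FIRST iteration:
round 1:
  A via A→d c: +{d}
  B via B→A B: +{d}
  B via B→b c: +{b}
  C via C→b: +{b}
  S via S→b: +{b}
  S via S→c A: +{c}
  S: {b,c}  A: {d}  B: {b,d}  C: {b}
round 2:
  B via B→S B c: +{c}
  S: {b,c}  A: {d}  B: {b,c,d}  C: {b}
round 3: — fixpoint
  S: {b,c}  A: {d}  B: {b,c,d}  C: {b}

FOLLOW iteration:
initialize: $ ∈ FOLLOW(S)
[1]
  B→A B: FOLLOW(A) ⊇ FIRST(B) = {b,c,d}; new: +{b,c,d}
  B→S B c: FOLLOW(S) ⊇ FIRST(B) = {b,c,d}; new: +{b,c,d}
  B→S B c: FOLLOW(B) ⊇ FIRST(c) = {c}; new: +{c}
  S→c A: FOLLOW(A) ⊇ FOLLOW(S) ⊇ {$,b,c,d}; new: +{$}
  S→c A C: FOLLOW(C) ⊇ FOLLOW(S) ⊇ {$,b,c,d}; new: +{$,b,c,d}
  S→c B: FOLLOW(B) ⊇ FOLLOW(S) ⊇ {$,b,c,d}; new: +{$,b,d}
  FOLLOW[S]={$,b,c,d}  FOLLOW[A]={$,b,c,d}  FOLLOW[B]={$,b,c,d}  FOLLOW[C]={$,b,c,d}
[2] (no change)
  FOLLOW[S]={$,b,c,d}  FOLLOW[A]={$,b,c,d}  FOLLOW[B]={$,b,c,d}  FOLLOW[C]={$,b,c,d}

FOLLOW(B) = ["$", "b", "c", "d"]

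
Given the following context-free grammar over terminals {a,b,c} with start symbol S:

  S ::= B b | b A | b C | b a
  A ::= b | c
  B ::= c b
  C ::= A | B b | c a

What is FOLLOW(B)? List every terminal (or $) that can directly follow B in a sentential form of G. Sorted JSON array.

FIRST sets, iterate to fixpoint:
iter 1:
  A via A→b: +{b}
  A via A→c: +{c}
  B via B→c b: +{c}
  C via C→A: +{b,c}
  S via S→B b: +{c}
  S via S→b A: +{b}
  FIRST[S]={b,c}  FIRST[A]={b,c}  FIRST[B]={c}  FIRST[C]={b,c}
iter 2: (stable)
  FIRST[S]={b,c}  FIRST[A]={b,c}  FIRST[B]={c}  FIRST[C]={b,c}

Compute FOLLOW by fixpoint:
initialize: $ ∈ FOLLOW(S)
[1]
  C→B b: FOLLOW(B) ⊇ FIRST(b) = {b}; new: +{b}
  S→b A: FOLLOW(A) ⊇ FOLLOW(S) ⊇ {$}; new: +{$}
  S→b C: FOLLOW(C) ⊇ FOLLOW(S) ⊇ {$}; new: +{$}
  FOLLOW[S]={$}  FOLLOW[A]={$}  FOLLOW[B]={b}  FOLLOW[C]={$}
[2] done
  FOLLOW[S]={$}  FOLLOW[A]={$}  FOLLOW[B]={b}  FOLLOW[C]={$}

FOLLOW(B) = ["b"]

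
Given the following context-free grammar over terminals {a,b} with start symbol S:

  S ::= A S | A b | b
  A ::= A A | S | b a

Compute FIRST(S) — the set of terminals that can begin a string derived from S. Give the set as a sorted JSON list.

FIRST sets, iterate to fixpoint:
[1]
  A via A→b a: +{b}
  S via S→A S: +{b}
  S: {b}  A: {b}
[2] — fixpoint
  S: {b}  A: {b}

FIRST(S) = ["b"]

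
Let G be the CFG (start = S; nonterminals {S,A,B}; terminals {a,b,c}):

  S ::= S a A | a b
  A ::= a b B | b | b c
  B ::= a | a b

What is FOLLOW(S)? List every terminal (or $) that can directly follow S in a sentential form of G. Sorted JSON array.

FIRST sets, iterate to fixpoint:
[1]
  A via A→a b B: +{a}
  A via A→b: +{b}
  B via B→a: +{a}
  S via S→a b: +{a}
  FIRST(S)={a}  FIRST(A)={a,b}  FIRST(B)={a}
[2] (stable)
  FIRST(S)={a}  FIRST(A)={a,b}  FIRST(B)={a}

FOLLOW sets:
FOLLOW(S) := {$}
[1]
  S→S a A: FOLLOW(S) ⊇ FIRST(a) = {a}; new: +{a}
  S→S a A: FOLLOW(A) ⊇ FOLLOW(S) ⊇ {$,a}; new: +{$,a}
  S: {$,a}  A: {$,a}  B: {}
[2]
  A→a b B: FOLLOW(B) ⊇ FOLLOW(A) ⊇ {$,a}; new: +{$,a}
  S: {$,a}  A: {$,a}  B: {$,a}
[3] done
  S: {$,a}  A: {$,a}  B: {$,a}

FOLLOW(S) = ["$", "a"]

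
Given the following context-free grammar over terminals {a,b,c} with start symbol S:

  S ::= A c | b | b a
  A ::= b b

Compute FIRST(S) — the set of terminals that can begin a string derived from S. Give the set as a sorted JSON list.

FIRST iteration:
pass 1:
  A via A→b b: +{b}
  S via S→A c: +{b}
  FIRST(S)={b}  FIRST(A)={b}
pass 2: done
  FIRST(S)={b}  FIRST(A)={b}

FIRST(S) = ["b"]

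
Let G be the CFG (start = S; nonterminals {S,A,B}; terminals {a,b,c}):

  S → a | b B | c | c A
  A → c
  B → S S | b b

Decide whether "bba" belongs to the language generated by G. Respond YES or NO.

CNF form of G:
  S -> T0 B | T1 A | a | c
  A -> c
  B -> S S | T0 T0
  T0 -> b
  T1 -> c

CYK fill:
  [0..0]={T0}  "b"  orig:{}
  [1..1]={T0}  "b"  orig:{}
  [2..2]={S}  "a"
  [0..1]={B}  "bb"
  [1..2]=∅  "ba"
  [0..2]=∅  "bba"

S ∉ T[0,2] ⇒ NO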